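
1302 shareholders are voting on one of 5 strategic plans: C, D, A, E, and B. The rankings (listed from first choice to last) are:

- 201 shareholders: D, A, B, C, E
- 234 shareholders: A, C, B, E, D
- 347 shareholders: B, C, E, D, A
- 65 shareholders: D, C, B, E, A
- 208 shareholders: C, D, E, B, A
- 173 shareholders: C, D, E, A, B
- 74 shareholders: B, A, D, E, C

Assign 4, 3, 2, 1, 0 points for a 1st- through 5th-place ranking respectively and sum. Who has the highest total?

C

C: 201·1 + 234·3 + 347·3 + 65·3 + 208·4 + 173·4 + 74·0 = 3663
D: 201·4 + 234·0 + 347·1 + 65·4 + 208·3 + 173·3 + 74·2 = 2702
A: 201·3 + 234·4 + 347·0 + 65·0 + 208·0 + 173·1 + 74·3 = 1934
E: 201·0 + 234·1 + 347·2 + 65·1 + 208·2 + 173·2 + 74·1 = 1829
B: 201·2 + 234·2 + 347·4 + 65·2 + 208·1 + 173·0 + 74·4 = 2892
C has the highest Borda score (3663).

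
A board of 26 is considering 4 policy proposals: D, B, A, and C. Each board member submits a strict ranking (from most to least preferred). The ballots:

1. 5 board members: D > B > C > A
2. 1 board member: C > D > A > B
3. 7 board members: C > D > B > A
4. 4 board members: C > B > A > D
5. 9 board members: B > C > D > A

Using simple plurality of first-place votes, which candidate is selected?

First-place votes: D 5, B 9, A 0, C 12.
C has the most first-place votes.

C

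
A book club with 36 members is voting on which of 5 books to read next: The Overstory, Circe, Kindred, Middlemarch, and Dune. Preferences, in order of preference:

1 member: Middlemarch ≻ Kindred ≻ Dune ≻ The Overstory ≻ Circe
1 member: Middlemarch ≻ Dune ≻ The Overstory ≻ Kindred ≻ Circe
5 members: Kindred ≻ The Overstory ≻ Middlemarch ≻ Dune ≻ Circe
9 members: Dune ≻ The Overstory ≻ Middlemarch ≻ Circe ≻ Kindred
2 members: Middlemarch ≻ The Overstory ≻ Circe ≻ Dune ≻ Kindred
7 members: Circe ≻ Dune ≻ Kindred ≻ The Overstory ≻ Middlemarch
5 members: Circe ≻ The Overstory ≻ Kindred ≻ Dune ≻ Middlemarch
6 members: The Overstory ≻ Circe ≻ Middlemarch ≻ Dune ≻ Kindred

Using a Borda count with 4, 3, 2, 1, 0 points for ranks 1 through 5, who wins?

The Overstory: 1·1 + 1·2 + 5·3 + 9·3 + 2·3 + 7·1 + 5·3 + 6·4 = 97
Circe: 1·0 + 1·0 + 5·0 + 9·1 + 2·2 + 7·4 + 5·4 + 6·3 = 79
Kindred: 1·3 + 1·1 + 5·4 + 9·0 + 2·0 + 7·2 + 5·2 + 6·0 = 48
Middlemarch: 1·4 + 1·4 + 5·2 + 9·2 + 2·4 + 7·0 + 5·0 + 6·2 = 56
Dune: 1·2 + 1·3 + 5·1 + 9·4 + 2·1 + 7·3 + 5·1 + 6·1 = 80
The Overstory has the highest Borda score (97).

The Overstory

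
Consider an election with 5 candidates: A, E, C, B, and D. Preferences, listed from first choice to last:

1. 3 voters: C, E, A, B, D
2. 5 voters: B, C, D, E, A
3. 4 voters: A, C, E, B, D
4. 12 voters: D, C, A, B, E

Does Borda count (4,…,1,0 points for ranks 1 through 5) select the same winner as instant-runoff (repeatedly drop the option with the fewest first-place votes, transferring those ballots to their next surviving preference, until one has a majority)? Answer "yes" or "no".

no

Borda — scores: A 46, E 22, C 75, B 39, D 58. Winner: C.
Instant-runoff — R1 A 4, E 0, C 3, B 5, D 12 (E out); R2 A 4, C 3, B 5, D 12 (C out); R3 A 7, B 5, D 12 (B out); R4 A 7, D 17 (D winner). Winner: D.
The two methods disagree.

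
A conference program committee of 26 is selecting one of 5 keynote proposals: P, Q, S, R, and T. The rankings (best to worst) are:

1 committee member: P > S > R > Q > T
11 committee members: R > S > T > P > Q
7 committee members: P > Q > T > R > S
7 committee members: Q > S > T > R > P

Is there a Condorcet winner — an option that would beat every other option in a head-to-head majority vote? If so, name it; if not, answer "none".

Checking pairwise contests:
S beats P 18–8.
P beats Q 19–7.
Q beats S 14–12.
Q beats R 14–12.
Q beats T 15–11.
Every option loses at least one head-to-head, so there is no Condorcet winner.

none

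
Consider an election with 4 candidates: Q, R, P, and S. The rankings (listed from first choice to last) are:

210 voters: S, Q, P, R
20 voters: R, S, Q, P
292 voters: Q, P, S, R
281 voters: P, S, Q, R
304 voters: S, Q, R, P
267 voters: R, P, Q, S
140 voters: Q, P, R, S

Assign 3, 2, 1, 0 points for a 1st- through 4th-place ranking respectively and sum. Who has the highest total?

Q

Q: 210·2 + 20·1 + 292·3 + 281·1 + 304·2 + 267·1 + 140·3 = 2892
R: 210·0 + 20·3 + 292·0 + 281·0 + 304·1 + 267·3 + 140·1 = 1305
P: 210·1 + 20·0 + 292·2 + 281·3 + 304·0 + 267·2 + 140·2 = 2451
S: 210·3 + 20·2 + 292·1 + 281·2 + 304·3 + 267·0 + 140·0 = 2436
Q has the highest Borda score (2892).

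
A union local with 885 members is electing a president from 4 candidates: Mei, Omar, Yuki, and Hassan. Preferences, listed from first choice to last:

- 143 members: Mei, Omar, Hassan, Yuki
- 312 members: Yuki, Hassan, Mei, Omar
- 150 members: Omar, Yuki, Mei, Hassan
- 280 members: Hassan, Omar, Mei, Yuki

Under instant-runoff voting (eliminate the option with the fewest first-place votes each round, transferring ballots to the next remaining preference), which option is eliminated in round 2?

Round 1: Mei 143, Omar 150, Yuki 312, Hassan 280. Eliminate Mei.
Round 2: Omar 293, Yuki 312, Hassan 280. Eliminate Hassan.

Hassan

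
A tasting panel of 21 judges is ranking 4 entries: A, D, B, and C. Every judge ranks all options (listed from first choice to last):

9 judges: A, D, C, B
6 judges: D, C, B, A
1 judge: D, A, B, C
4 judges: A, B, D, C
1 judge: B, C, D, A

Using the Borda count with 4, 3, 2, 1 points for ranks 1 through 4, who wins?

D

A: 9·4 + 6·1 + 1·3 + 4·4 + 1·1 = 62
D: 9·3 + 6·4 + 1·4 + 4·2 + 1·2 = 65
B: 9·1 + 6·2 + 1·2 + 4·3 + 1·4 = 39
C: 9·2 + 6·3 + 1·1 + 4·1 + 1·3 = 44
D has the highest Borda score (65).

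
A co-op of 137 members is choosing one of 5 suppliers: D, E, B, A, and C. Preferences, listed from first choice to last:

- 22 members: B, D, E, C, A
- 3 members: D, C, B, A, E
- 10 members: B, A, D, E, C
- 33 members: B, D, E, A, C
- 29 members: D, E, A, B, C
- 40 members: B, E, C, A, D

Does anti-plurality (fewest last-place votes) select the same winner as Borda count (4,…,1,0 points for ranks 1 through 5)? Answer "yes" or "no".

yes

Anti-plurality — last-place votes: D 40, E 3, B 0, A 22, C 72. Winner: B.
Borda — scores: D 313, E 327, B 455, A 164, C 111. Winner: B.
The two methods agree.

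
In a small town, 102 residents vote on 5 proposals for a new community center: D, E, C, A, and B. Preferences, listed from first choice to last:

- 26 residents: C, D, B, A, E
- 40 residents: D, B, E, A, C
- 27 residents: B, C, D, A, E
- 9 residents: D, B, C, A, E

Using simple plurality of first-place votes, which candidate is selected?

First-place votes: D 49, E 0, C 26, A 0, B 27.
D has the most first-place votes.

D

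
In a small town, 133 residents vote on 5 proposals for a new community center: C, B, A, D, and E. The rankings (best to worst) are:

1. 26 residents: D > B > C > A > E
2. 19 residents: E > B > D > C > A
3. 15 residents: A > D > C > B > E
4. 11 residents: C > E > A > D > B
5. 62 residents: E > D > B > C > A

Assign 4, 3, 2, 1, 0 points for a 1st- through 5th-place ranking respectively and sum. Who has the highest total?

D

C: 26·2 + 19·1 + 15·2 + 11·4 + 62·1 = 207
B: 26·3 + 19·3 + 15·1 + 11·0 + 62·2 = 274
A: 26·1 + 19·0 + 15·4 + 11·2 + 62·0 = 108
D: 26·4 + 19·2 + 15·3 + 11·1 + 62·3 = 384
E: 26·0 + 19·4 + 15·0 + 11·3 + 62·4 = 357
D has the highest Borda score (384).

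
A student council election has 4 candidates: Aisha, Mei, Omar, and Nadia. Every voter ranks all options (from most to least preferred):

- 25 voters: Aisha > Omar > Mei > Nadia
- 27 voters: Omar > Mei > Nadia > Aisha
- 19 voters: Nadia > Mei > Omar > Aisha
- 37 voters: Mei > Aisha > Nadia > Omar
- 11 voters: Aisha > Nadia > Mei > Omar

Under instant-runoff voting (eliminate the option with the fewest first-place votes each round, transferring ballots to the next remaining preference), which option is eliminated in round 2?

Omar

Round 1: Aisha 36, Mei 37, Omar 27, Nadia 19. Eliminate Nadia.
Round 2: Aisha 36, Mei 56, Omar 27. Eliminate Omar.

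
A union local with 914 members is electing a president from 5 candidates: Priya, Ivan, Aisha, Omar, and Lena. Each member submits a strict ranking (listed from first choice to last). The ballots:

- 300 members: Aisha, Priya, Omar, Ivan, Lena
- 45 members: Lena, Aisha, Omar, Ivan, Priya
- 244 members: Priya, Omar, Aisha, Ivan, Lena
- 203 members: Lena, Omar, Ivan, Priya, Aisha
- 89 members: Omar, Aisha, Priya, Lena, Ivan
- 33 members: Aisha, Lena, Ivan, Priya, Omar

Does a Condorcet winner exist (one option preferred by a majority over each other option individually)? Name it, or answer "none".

Checking pairwise contests:
Aisha beats Priya 467–447.
Priya beats Ivan 633–281.
Omar beats Aisha 536–378.
Priya beats Omar 577–337.
Priya beats Lena 633–281.
Every option loses at least one head-to-head, so there is no Condorcet winner.

none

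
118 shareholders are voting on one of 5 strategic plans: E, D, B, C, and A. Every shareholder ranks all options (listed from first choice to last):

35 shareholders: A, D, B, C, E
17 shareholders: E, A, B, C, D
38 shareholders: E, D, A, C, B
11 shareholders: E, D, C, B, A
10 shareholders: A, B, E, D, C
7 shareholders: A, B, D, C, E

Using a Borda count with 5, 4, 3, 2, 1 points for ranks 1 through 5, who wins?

A

E: 35·1 + 17·5 + 38·5 + 11·5 + 10·3 + 7·1 = 402
D: 35·4 + 17·1 + 38·4 + 11·4 + 10·2 + 7·3 = 394
B: 35·3 + 17·3 + 38·1 + 11·2 + 10·4 + 7·4 = 284
C: 35·2 + 17·2 + 38·2 + 11·3 + 10·1 + 7·2 = 237
A: 35·5 + 17·4 + 38·3 + 11·1 + 10·5 + 7·5 = 453
A has the highest Borda score (453).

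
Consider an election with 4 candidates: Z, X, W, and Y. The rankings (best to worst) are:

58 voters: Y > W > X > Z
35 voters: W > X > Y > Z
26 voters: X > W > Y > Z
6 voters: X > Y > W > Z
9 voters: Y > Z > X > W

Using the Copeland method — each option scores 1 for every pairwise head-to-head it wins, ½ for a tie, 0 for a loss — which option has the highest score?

Z: loses to X, W, and Y → score 0.
X: beats Z; ties Y; loses to W → score 1.5.
W: beats Z and X; loses to Y → score 2.
Y: beats Z and W; ties X → score 2.5.
Y has the best pairwise record.

Y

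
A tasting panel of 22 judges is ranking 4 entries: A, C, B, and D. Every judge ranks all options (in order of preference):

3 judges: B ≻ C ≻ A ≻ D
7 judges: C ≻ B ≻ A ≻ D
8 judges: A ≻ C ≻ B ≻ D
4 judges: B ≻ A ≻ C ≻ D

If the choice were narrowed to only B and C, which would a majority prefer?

Voters preferring B to C: 7; preferring C to B: 15.
C wins the head-to-head.

C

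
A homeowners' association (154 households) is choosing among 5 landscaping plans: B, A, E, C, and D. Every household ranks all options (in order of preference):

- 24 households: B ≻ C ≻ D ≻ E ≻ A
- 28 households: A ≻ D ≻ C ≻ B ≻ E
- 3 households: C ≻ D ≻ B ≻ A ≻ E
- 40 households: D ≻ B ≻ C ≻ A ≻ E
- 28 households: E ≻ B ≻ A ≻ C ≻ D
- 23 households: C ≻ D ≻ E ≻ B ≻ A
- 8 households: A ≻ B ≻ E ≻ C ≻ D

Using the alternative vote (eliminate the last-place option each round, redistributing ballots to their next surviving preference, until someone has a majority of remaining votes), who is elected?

C

Round 1: B 24, A 36, E 28, C 26, D 40. Eliminate B.
Round 2: A 36, E 28, C 50, D 40. Eliminate E.
Round 3: A 64, C 50, D 40. Eliminate D.
Round 4: A 64, C 90. C has a majority.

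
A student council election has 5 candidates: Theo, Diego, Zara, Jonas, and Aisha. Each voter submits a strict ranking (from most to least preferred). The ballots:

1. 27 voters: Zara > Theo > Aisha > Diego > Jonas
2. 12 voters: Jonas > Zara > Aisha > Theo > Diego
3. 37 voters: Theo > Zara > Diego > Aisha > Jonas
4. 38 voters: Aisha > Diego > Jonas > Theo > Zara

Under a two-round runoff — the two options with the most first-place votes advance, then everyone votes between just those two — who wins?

Theo

Round 1 first-place votes: Theo 37, Diego 0, Zara 27, Jonas 12, Aisha 38.
Aisha and Theo advance.
Runoff: Aisha is preferred to Theo by 50 voters; Theo by 64.
Theo wins the runoff.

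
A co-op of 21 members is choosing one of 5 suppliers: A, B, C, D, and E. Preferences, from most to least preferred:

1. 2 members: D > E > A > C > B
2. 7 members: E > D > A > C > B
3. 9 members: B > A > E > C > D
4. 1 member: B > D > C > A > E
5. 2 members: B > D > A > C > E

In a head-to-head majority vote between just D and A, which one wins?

D

Voters preferring D to A: 12; preferring A to D: 9.
D wins the head-to-head.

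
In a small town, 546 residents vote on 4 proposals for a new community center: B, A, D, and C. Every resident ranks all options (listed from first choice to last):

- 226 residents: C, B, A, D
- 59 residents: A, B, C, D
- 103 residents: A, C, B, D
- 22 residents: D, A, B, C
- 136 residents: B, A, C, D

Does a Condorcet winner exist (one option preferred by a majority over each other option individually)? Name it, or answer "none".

none

Checking pairwise contests:
C beats B 329–217.
B beats A 362–184.
B beats D 524–22.
A beats C 320–226.
Every option loses at least one head-to-head, so there is no Condorcet winner.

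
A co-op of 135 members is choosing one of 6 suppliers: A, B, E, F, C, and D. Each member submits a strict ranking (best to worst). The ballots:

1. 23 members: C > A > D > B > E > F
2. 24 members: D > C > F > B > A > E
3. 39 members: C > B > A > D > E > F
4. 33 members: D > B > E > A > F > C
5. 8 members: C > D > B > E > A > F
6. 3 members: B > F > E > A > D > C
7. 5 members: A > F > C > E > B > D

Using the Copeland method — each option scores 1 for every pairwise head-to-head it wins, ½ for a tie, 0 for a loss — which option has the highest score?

A: beats E, F, and D; loses to B and C → score 3.
B: beats A, E, and F; loses to C and D → score 3.
E: beats F; loses to A, B, C, and D → score 1.
F: loses to A, B, E, C, and D → score 0.
C: beats A, B, E, F, and D → score 5.
D: beats B, E, and F; loses to A and C → score 3.
C has the best pairwise record.

C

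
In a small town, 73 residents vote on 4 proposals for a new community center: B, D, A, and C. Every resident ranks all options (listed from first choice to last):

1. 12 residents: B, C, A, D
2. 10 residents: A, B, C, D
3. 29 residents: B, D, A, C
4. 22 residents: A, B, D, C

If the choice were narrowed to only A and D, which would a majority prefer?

Voters preferring A to D: 44; preferring D to A: 29.
A wins the head-to-head.

A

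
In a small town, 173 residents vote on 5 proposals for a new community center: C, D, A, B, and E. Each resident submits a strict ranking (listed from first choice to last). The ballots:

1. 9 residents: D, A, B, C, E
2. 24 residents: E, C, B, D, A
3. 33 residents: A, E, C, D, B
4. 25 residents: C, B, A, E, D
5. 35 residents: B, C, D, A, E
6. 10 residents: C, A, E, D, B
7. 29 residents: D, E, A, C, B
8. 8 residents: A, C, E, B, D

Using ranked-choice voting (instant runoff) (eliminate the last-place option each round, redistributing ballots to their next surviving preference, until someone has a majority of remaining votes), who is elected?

Round 1: C 35, D 38, A 41, B 35, E 24. Eliminate E.
Round 2: C 59, D 38, A 41, B 35. Eliminate B.
Round 3: C 94, D 38, A 41. C has a majority.

C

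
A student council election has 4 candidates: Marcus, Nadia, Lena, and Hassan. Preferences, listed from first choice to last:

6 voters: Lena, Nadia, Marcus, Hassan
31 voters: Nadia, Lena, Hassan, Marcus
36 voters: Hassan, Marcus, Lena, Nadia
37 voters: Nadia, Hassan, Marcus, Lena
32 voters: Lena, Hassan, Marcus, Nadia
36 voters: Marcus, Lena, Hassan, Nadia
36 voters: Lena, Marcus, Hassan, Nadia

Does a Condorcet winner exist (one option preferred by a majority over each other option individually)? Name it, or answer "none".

none

Checking pairwise contests:
Hassan beats Marcus 136–78.
Marcus beats Nadia 140–74.
Marcus beats Lena 109–105.
Lena beats Hassan 141–73.
Every option loses at least one head-to-head, so there is no Condorcet winner.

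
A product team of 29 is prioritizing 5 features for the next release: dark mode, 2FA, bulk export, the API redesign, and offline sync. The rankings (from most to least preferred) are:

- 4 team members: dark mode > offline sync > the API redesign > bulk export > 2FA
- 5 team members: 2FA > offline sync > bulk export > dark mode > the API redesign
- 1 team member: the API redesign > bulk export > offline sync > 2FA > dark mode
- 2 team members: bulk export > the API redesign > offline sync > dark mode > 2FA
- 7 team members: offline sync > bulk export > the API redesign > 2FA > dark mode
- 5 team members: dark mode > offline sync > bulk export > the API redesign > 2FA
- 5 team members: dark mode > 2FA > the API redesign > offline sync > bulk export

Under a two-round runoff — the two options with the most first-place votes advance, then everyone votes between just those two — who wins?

offline sync

Round 1 first-place votes: dark mode 14, 2FA 5, bulk export 2, the API redesign 1, offline sync 7.
dark mode and offline sync advance.
Runoff: dark mode is preferred to offline sync by 14 voters; offline sync by 15.
offline sync wins the runoff.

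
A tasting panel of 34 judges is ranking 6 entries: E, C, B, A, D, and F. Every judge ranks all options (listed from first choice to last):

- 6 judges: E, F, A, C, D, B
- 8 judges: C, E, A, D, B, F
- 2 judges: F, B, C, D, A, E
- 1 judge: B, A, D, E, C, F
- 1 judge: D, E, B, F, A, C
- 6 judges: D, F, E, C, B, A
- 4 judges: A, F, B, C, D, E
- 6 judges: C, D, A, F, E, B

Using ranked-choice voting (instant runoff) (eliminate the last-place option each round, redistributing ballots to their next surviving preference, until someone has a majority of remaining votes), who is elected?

C

Round 1: E 6, C 14, B 1, A 4, D 7, F 2. Eliminate B.
Round 2: E 6, C 14, A 5, D 7, F 2. Eliminate F.
Round 3: E 6, C 16, A 5, D 7. Eliminate A.
Round 4: E 6, C 20, D 8. C has a majority.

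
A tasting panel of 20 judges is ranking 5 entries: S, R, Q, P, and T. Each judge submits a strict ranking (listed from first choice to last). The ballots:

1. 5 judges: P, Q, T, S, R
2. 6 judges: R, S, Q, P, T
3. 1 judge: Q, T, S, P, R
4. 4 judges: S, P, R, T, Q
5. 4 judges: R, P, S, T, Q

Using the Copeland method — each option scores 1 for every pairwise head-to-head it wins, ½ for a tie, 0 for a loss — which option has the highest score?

S: beats Q, P, and T; ties R → score 3.5.
R: beats Q and T; ties S and P → score 3.
Q: beats T; loses to S, R, and P → score 1.
P: beats Q and T; ties R; loses to S → score 2.5.
T: loses to S, R, Q, and P → score 0.
S has the best pairwise record.

S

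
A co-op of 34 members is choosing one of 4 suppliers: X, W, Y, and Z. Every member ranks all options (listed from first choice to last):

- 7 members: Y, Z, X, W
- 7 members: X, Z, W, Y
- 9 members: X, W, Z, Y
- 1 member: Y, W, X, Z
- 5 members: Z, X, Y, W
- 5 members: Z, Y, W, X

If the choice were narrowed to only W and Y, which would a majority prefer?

Y

Voters preferring W to Y: 16; preferring Y to W: 18.
Y wins the head-to-head.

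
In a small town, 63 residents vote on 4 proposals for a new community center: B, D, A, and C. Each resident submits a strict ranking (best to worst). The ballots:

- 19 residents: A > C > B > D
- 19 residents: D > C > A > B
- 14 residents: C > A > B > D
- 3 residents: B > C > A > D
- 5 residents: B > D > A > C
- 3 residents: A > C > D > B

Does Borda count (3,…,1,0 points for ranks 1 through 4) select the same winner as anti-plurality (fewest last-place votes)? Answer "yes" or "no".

no

Borda — scores: B 57, D 70, A 121, C 130. Winner: C.
Anti-plurality — last-place votes: B 22, D 36, A 0, C 5. Winner: A.
The two methods disagree.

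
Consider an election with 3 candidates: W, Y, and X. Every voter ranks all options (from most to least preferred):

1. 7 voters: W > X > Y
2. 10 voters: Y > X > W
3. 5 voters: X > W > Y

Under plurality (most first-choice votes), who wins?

First-place votes: W 7, Y 10, X 5.
Y has the most first-place votes.

Y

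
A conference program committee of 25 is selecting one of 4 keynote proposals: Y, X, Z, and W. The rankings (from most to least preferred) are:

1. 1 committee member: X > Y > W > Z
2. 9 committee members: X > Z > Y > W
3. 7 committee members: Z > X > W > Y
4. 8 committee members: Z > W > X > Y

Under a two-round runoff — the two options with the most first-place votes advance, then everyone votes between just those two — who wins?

Round 1 first-place votes: Y 0, X 10, Z 15, W 0.
Z and X advance.
Runoff: Z is preferred to X by 15 voters; X by 10.
Z wins the runoff.

Z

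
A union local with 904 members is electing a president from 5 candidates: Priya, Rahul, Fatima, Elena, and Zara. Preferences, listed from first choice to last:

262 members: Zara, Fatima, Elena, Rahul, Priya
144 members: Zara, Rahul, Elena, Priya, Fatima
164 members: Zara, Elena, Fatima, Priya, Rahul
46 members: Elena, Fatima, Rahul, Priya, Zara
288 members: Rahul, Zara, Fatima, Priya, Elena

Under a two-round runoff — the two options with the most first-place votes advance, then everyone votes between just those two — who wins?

Zara

Round 1 first-place votes: Priya 0, Rahul 288, Fatima 0, Elena 46, Zara 570.
Zara and Rahul advance.
Runoff: Zara is preferred to Rahul by 570 voters; Rahul by 334.
Zara wins the runoff.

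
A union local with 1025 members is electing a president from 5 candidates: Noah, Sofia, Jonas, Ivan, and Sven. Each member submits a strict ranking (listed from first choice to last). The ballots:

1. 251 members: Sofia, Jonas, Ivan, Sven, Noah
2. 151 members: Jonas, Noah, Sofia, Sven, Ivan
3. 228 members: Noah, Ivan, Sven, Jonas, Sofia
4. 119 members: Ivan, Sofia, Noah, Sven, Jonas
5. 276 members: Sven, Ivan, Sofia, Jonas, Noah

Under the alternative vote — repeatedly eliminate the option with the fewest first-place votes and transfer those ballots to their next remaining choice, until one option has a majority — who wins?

Round 1: Noah 228, Sofia 251, Jonas 151, Ivan 119, Sven 276. Eliminate Ivan.
Round 2: Noah 228, Sofia 370, Jonas 151, Sven 276. Eliminate Jonas.
Round 3: Noah 379, Sofia 370, Sven 276. Eliminate Sven.
Round 4: Noah 379, Sofia 646. Sofia has a majority.

Sofia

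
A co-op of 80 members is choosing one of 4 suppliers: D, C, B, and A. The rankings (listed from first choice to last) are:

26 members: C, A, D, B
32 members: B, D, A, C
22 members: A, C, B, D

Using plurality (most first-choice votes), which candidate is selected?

First-place votes: D 0, C 26, B 32, A 22.
B has the most first-place votes.

B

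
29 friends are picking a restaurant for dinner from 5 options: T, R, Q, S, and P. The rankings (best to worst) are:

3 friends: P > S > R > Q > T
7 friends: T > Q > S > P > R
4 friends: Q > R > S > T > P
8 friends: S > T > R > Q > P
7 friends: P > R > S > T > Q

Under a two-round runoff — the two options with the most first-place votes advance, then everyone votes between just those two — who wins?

Round 1 first-place votes: T 7, R 0, Q 4, S 8, P 10.
P and S advance.
Runoff: P is preferred to S by 10 voters; S by 19.
S wins the runoff.

S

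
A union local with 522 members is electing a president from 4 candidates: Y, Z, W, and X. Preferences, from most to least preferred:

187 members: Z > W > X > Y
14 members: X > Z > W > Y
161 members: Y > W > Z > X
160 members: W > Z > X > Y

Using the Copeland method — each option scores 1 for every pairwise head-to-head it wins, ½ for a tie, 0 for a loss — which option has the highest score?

W

Y: loses to Z, W, and X → score 0.
Z: beats Y and X; loses to W → score 2.
W: beats Y, Z, and X → score 3.
X: beats Y; loses to Z and W → score 1.
W has the best pairwise record.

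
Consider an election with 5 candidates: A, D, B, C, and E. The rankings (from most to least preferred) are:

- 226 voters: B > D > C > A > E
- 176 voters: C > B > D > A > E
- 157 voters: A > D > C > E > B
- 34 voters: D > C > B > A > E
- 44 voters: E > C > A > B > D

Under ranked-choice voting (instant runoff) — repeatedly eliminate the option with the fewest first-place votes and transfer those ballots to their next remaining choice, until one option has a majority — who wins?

C

Round 1: A 157, D 34, B 226, C 176, E 44. Eliminate D.
Round 2: A 157, B 226, C 210, E 44. Eliminate E.
Round 3: A 157, B 226, C 254. Eliminate A.
Round 4: B 226, C 411. C has a majority.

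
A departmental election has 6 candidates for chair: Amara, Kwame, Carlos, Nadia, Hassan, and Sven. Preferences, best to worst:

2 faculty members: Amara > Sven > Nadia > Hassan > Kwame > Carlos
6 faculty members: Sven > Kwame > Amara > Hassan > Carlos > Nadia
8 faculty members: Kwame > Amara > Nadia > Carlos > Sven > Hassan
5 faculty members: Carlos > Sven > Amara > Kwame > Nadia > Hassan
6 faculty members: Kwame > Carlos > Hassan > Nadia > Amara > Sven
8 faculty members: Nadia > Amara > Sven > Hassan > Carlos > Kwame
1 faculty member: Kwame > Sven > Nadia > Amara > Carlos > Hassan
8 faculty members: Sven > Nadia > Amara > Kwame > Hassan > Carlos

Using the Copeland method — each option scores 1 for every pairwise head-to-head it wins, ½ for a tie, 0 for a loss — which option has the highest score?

Amara: beats Kwame, Carlos, Hassan, and Sven; loses to Nadia → score 4.
Kwame: beats Carlos, Nadia, and Hassan; loses to Amara and Sven → score 3.
Carlos: loses to Amara, Kwame, Nadia, Hassan, and Sven → score 0.
Nadia: beats Amara, Carlos, and Hassan; ties Sven; loses to Kwame → score 3.5.
Hassan: beats Carlos; loses to Amara, Kwame, Nadia, and Sven → score 1.
Sven: beats Kwame, Carlos, and Hassan; ties Nadia; loses to Amara → score 3.5.
Amara has the best pairwise record.

Amara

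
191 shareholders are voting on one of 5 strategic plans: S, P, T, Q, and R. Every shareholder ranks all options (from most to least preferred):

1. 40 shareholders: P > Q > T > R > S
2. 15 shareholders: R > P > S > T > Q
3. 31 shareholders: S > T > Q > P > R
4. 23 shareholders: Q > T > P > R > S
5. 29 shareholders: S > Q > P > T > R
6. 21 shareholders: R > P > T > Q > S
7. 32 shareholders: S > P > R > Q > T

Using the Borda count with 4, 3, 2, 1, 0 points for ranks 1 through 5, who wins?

P

S: 40·0 + 15·2 + 31·4 + 23·0 + 29·4 + 21·0 + 32·4 = 398
P: 40·4 + 15·3 + 31·1 + 23·2 + 29·2 + 21·3 + 32·3 = 499
T: 40·2 + 15·1 + 31·3 + 23·3 + 29·1 + 21·2 + 32·0 = 328
Q: 40·3 + 15·0 + 31·2 + 23·4 + 29·3 + 21·1 + 32·1 = 414
R: 40·1 + 15·4 + 31·0 + 23·1 + 29·0 + 21·4 + 32·2 = 271
P has the highest Borda score (499).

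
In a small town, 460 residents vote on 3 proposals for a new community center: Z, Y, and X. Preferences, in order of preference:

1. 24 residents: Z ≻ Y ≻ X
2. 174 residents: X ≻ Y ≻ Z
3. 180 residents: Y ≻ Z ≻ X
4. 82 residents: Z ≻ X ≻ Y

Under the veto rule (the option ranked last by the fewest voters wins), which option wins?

Y

Last-place votes: Z 174, Y 82, X 204.
Y is ranked last by the fewest voters, so Y wins.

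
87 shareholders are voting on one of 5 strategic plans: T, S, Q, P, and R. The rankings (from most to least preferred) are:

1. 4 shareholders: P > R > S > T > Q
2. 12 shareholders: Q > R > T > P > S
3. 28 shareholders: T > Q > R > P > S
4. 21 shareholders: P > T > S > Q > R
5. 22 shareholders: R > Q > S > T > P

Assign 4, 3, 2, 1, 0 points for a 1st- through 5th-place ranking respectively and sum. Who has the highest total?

T: 4·1 + 12·2 + 28·4 + 21·3 + 22·1 = 225
S: 4·2 + 12·0 + 28·0 + 21·2 + 22·2 = 94
Q: 4·0 + 12·4 + 28·3 + 21·1 + 22·3 = 219
P: 4·4 + 12·1 + 28·1 + 21·4 + 22·0 = 140
R: 4·3 + 12·3 + 28·2 + 21·0 + 22·4 = 192
T has the highest Borda score (225).

T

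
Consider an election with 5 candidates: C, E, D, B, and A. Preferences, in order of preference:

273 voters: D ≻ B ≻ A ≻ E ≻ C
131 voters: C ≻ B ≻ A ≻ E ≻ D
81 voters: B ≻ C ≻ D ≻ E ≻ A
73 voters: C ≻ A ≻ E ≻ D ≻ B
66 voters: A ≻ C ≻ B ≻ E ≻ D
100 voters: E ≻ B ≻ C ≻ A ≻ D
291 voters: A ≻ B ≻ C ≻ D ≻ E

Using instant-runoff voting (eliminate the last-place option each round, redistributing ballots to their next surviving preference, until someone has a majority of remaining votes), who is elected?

Round 1: C 204, E 100, D 273, B 81, A 357. Eliminate B.
Round 2: C 285, E 100, D 273, A 357. Eliminate E.
Round 3: C 385, D 273, A 357. Eliminate D.
Round 4: C 385, A 630. A has a majority.

A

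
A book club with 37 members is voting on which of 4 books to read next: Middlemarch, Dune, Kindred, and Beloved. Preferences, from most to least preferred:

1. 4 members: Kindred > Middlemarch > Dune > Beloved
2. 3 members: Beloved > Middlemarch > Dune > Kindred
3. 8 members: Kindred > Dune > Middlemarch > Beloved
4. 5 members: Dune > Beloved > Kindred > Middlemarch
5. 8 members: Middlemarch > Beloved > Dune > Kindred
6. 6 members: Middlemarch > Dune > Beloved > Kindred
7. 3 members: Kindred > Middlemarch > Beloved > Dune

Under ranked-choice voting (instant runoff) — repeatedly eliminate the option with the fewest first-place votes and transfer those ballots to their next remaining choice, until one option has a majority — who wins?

Kindred

Round 1: Middlemarch 14, Dune 5, Kindred 15, Beloved 3. Eliminate Beloved.
Round 2: Middlemarch 17, Dune 5, Kindred 15. Eliminate Dune.
Round 3: Middlemarch 17, Kindred 20. Kindred has a majority.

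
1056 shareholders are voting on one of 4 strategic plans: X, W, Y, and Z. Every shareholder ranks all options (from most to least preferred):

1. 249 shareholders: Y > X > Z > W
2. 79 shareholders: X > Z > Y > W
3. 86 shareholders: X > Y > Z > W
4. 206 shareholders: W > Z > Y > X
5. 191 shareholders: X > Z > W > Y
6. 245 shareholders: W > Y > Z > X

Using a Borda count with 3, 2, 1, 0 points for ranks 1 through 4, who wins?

X: 249·2 + 79·3 + 86·3 + 206·0 + 191·3 + 245·0 = 1566
W: 249·0 + 79·0 + 86·0 + 206·3 + 191·1 + 245·3 = 1544
Y: 249·3 + 79·1 + 86·2 + 206·1 + 191·0 + 245·2 = 1694
Z: 249·1 + 79·2 + 86·1 + 206·2 + 191·2 + 245·1 = 1532
Y has the highest Borda score (1694).

Y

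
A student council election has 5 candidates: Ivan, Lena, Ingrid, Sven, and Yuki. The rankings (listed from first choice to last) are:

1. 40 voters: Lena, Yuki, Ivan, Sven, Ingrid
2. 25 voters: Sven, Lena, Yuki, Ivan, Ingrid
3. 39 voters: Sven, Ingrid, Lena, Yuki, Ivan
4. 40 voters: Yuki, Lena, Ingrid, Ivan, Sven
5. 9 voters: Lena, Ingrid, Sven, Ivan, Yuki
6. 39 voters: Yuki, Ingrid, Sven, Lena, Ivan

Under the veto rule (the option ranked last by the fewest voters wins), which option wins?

Last-place votes: Ivan 78, Lena 0, Ingrid 65, Sven 40, Yuki 9.
Lena is ranked last by the fewest voters, so Lena wins.

Lena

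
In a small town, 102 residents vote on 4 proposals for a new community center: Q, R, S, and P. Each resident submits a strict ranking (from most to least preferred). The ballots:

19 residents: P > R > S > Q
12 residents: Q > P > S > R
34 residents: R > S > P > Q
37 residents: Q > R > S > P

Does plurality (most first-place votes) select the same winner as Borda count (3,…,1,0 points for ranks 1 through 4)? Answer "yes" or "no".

Plurality — first-place votes: Q 49, R 34, S 0, P 19. Winner: Q.
Borda — scores: Q 147, R 214, S 136, P 115. Winner: R.
The two methods disagree.

no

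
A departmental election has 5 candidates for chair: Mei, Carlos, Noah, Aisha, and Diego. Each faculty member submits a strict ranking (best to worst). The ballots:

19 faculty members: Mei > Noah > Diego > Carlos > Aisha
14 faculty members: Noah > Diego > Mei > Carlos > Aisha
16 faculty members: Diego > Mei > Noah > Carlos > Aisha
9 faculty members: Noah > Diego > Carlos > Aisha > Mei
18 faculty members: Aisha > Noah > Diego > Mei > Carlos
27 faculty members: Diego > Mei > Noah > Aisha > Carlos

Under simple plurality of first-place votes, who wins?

First-place votes: Mei 19, Carlos 0, Noah 23, Aisha 18, Diego 43.
Diego has the most first-place votes.

Diego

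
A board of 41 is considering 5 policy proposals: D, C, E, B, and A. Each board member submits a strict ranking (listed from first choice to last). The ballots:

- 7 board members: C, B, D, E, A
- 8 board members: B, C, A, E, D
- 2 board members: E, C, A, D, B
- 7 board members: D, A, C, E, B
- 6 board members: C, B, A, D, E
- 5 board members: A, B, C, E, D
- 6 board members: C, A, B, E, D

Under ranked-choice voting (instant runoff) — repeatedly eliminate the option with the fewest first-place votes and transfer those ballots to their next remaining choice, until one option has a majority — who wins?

Round 1: D 7, C 19, E 2, B 8, A 5. Eliminate E.
Round 2: D 7, C 21, B 8, A 5. C has a majority.

C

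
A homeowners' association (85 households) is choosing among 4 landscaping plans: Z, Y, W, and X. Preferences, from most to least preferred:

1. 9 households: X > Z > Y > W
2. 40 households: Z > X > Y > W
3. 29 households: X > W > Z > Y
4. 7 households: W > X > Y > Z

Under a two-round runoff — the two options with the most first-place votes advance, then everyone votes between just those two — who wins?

X

Round 1 first-place votes: Z 40, Y 0, W 7, X 38.
Z and X advance.
Runoff: Z is preferred to X by 40 voters; X by 45.
X wins the runoff.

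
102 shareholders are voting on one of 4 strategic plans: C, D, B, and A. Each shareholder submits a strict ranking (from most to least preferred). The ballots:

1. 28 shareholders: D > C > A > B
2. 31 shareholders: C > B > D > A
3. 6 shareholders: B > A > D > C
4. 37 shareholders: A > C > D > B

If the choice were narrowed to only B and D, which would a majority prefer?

D

Voters preferring B to D: 37; preferring D to B: 65.
D wins the head-to-head.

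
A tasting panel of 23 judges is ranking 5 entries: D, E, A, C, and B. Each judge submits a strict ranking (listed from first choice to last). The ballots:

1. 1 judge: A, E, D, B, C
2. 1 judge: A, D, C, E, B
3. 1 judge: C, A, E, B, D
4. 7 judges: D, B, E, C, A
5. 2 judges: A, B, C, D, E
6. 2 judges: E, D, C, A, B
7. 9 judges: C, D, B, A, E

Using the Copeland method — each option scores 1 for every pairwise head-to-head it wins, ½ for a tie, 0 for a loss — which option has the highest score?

D: beats E, A, and B; loses to C → score 3.
E: loses to D, A, C, and B → score 0.
A: beats E; loses to D, C, and B → score 1.
C: beats D, E, A, and B → score 4.
B: beats E and A; loses to D and C → score 2.
C has the best pairwise record.

C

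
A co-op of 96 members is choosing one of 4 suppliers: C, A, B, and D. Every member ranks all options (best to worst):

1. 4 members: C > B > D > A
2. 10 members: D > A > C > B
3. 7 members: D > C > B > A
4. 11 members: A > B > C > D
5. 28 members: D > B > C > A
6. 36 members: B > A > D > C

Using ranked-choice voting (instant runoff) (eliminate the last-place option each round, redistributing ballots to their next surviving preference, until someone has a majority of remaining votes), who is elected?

B

Round 1: C 4, A 11, B 36, D 45. Eliminate C.
Round 2: A 11, B 40, D 45. Eliminate A.
Round 3: B 51, D 45. B has a majority.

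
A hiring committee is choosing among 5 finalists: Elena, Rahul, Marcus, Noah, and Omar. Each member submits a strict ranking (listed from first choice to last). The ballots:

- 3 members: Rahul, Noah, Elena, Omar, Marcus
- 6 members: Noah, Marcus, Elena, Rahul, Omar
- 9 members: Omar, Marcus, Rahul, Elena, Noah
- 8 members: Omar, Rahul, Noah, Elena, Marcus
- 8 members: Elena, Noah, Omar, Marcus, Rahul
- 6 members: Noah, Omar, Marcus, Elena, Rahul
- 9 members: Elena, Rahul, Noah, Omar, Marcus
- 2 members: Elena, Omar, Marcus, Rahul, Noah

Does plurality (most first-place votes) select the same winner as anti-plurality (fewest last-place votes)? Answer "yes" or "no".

yes

Plurality — first-place votes: Elena 19, Rahul 3, Marcus 0, Noah 12, Omar 17. Winner: Elena.
Anti-plurality — last-place votes: Elena 0, Rahul 14, Marcus 20, Noah 11, Omar 6. Winner: Elena.
The two methods agree.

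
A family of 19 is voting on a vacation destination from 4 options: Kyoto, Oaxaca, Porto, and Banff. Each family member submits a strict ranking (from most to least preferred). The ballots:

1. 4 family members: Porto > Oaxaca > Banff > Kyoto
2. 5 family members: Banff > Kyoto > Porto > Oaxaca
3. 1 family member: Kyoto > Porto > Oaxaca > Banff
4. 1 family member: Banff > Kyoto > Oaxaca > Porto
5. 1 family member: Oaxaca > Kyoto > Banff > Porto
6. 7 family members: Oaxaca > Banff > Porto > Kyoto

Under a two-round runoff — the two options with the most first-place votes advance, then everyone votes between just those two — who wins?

Oaxaca

Round 1 first-place votes: Kyoto 1, Oaxaca 8, Porto 4, Banff 6.
Oaxaca and Banff advance.
Runoff: Oaxaca is preferred to Banff by 13 voters; Banff by 6.
Oaxaca wins the runoff.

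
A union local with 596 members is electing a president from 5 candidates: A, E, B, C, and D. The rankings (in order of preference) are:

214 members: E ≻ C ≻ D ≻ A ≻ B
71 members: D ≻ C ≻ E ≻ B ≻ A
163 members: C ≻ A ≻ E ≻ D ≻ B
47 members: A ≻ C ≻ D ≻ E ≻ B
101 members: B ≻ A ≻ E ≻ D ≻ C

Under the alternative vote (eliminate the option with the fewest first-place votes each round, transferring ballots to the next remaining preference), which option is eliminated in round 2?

D

Round 1: A 47, E 214, B 101, C 163, D 71. Eliminate A.
Round 2: E 214, B 101, C 210, D 71. Eliminate D.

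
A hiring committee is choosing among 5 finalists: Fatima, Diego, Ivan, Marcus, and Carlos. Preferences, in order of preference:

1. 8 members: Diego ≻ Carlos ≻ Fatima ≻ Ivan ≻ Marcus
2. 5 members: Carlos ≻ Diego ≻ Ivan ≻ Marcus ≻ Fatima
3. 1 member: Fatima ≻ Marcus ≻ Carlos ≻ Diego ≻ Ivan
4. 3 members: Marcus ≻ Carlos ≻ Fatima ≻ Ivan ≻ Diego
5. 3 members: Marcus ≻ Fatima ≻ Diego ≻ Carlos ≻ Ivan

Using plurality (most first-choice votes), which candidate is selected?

Diego

First-place votes: Fatima 1, Diego 8, Ivan 0, Marcus 6, Carlos 5.
Diego has the most first-place votes.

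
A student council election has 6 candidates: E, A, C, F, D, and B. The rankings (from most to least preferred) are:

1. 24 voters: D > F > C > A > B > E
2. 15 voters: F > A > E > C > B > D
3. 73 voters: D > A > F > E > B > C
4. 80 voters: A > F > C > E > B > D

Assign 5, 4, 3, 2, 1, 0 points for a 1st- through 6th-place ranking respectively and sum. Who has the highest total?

A

E: 24·0 + 15·3 + 73·2 + 80·2 = 351
A: 24·2 + 15·4 + 73·4 + 80·5 = 800
C: 24·3 + 15·2 + 73·0 + 80·3 = 342
F: 24·4 + 15·5 + 73·3 + 80·4 = 710
D: 24·5 + 15·0 + 73·5 + 80·0 = 485
B: 24·1 + 15·1 + 73·1 + 80·1 = 192
A has the highest Borda score (800).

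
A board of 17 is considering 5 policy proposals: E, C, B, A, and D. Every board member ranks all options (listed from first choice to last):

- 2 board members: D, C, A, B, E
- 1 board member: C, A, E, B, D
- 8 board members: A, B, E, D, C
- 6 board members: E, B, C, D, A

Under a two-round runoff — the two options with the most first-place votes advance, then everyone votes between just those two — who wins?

A

Round 1 first-place votes: E 6, C 1, B 0, A 8, D 2.
A and E advance.
Runoff: A is preferred to E by 11 voters; E by 6.
A wins the runoff.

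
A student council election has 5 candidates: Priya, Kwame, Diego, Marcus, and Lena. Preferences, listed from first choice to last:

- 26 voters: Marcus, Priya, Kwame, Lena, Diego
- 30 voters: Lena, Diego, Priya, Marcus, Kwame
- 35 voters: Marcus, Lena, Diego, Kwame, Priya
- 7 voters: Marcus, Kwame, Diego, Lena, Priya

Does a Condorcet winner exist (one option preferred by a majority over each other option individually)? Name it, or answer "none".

Marcus

Marcus vs Priya: 68–30 for Marcus.
Marcus vs Kwame: 98–0 for Marcus.
Marcus vs Diego: 68–30 for Marcus.
Marcus vs Lena: 68–30 for Marcus.
Marcus beats every other option head-to-head.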